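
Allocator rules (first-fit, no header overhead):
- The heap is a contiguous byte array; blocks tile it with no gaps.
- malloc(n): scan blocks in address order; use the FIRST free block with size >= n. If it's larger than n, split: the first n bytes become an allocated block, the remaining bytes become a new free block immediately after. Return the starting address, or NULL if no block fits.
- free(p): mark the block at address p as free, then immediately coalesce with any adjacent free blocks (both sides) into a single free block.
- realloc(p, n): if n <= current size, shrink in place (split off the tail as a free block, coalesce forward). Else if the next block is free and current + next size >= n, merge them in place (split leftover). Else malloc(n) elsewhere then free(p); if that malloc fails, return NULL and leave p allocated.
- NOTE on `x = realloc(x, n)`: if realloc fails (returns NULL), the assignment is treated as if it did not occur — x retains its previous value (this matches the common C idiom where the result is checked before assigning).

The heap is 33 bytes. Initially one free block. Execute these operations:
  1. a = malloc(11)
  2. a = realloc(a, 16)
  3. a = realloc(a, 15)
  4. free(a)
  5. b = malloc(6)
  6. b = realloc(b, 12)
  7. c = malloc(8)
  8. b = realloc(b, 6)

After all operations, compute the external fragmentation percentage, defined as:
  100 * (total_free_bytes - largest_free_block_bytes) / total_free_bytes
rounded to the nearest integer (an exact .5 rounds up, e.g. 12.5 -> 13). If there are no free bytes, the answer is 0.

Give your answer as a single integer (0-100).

Answer: 32

Derivation:
Op 1: a = malloc(11) -> a = 0; heap: [0-10 ALLOC][11-32 FREE]
Op 2: a = realloc(a, 16) -> a = 0; heap: [0-15 ALLOC][16-32 FREE]
Op 3: a = realloc(a, 15) -> a = 0; heap: [0-14 ALLOC][15-32 FREE]
Op 4: free(a) -> (freed a); heap: [0-32 FREE]
Op 5: b = malloc(6) -> b = 0; heap: [0-5 ALLOC][6-32 FREE]
Op 6: b = realloc(b, 12) -> b = 0; heap: [0-11 ALLOC][12-32 FREE]
Op 7: c = malloc(8) -> c = 12; heap: [0-11 ALLOC][12-19 ALLOC][20-32 FREE]
Op 8: b = realloc(b, 6) -> b = 0; heap: [0-5 ALLOC][6-11 FREE][12-19 ALLOC][20-32 FREE]
Free blocks: [6 13] total_free=19 largest=13 -> 100*(19-13)/19 = 600/19 ≈ 31.579 -> rounds to 32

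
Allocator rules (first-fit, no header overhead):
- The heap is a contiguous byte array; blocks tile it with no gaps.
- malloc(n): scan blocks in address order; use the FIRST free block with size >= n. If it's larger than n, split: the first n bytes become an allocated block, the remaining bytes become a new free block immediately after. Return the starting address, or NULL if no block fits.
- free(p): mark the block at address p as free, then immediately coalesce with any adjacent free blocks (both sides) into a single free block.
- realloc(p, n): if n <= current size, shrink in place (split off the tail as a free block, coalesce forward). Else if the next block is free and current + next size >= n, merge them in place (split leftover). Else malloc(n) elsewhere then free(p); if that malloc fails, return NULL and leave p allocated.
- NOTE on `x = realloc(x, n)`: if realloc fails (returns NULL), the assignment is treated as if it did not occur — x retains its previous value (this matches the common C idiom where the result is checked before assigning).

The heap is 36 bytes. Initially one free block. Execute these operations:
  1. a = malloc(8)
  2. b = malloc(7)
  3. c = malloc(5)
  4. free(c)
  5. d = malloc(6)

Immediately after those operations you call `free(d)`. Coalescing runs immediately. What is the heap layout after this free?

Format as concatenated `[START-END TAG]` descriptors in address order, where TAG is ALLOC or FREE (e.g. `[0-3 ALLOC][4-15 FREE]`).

Answer: [0-7 ALLOC][8-14 ALLOC][15-35 FREE]

Derivation:
Op 1: a = malloc(8) -> a = 0; heap: [0-7 ALLOC][8-35 FREE]
Op 2: b = malloc(7) -> b = 8; heap: [0-7 ALLOC][8-14 ALLOC][15-35 FREE]
Op 3: c = malloc(5) -> c = 15; heap: [0-7 ALLOC][8-14 ALLOC][15-19 ALLOC][20-35 FREE]
Op 4: free(c) -> (freed c); heap: [0-7 ALLOC][8-14 ALLOC][15-35 FREE]
Op 5: d = malloc(6) -> d = 15; heap: [0-7 ALLOC][8-14 ALLOC][15-20 ALLOC][21-35 FREE]
free(d): d = 15 -> block [15-20 ALLOC]; mark free, coalesce with adjacent free neighbors -> [0-7 ALLOC][8-14 ALLOC][15-35 FREE]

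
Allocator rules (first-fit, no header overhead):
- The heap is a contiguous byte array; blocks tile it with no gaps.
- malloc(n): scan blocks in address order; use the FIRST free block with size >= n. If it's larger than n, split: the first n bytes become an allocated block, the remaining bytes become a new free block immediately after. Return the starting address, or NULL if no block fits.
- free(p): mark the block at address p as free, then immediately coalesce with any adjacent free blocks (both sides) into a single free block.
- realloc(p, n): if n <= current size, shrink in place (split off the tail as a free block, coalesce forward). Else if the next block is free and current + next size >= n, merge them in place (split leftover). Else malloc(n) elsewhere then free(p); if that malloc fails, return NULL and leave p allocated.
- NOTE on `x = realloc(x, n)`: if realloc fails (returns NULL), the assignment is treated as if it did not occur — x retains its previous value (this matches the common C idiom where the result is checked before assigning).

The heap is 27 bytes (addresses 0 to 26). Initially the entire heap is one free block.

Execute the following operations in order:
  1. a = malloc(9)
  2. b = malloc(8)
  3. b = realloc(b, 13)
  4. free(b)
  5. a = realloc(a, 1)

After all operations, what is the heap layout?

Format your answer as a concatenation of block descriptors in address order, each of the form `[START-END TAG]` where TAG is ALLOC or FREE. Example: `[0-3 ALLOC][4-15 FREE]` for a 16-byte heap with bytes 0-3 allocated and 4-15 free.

Op 1: a = malloc(9) -> a = 0; heap: [0-8 ALLOC][9-26 FREE]
Op 2: b = malloc(8) -> b = 9; heap: [0-8 ALLOC][9-16 ALLOC][17-26 FREE]
Op 3: b = realloc(b, 13) -> b = 9; heap: [0-8 ALLOC][9-21 ALLOC][22-26 FREE]
Op 4: free(b) -> (freed b); heap: [0-8 ALLOC][9-26 FREE]
Op 5: a = realloc(a, 1) -> a = 0; heap: [0-0 ALLOC][1-26 FREE]

Answer: [0-0 ALLOC][1-26 FREE]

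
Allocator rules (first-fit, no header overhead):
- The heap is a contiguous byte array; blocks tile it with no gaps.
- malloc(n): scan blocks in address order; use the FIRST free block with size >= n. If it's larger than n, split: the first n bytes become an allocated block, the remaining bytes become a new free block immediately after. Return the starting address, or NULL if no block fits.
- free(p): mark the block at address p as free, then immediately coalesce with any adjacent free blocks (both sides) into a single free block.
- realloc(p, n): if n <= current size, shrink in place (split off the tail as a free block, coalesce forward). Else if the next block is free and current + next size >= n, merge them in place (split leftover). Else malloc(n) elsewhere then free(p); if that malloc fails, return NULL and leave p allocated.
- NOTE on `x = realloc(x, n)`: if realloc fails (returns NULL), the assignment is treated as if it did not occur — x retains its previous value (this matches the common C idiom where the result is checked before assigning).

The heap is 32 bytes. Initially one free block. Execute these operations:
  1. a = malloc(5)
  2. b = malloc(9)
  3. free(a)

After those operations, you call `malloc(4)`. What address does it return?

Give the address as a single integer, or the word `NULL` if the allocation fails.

Op 1: a = malloc(5) -> a = 0; heap: [0-4 ALLOC][5-31 FREE]
Op 2: b = malloc(9) -> b = 5; heap: [0-4 ALLOC][5-13 ALLOC][14-31 FREE]
Op 3: free(a) -> (freed a); heap: [0-4 FREE][5-13 ALLOC][14-31 FREE]
malloc(4): first-fit scan over [0-4 FREE][5-13 ALLOC][14-31 FREE] -> 0

Answer: 0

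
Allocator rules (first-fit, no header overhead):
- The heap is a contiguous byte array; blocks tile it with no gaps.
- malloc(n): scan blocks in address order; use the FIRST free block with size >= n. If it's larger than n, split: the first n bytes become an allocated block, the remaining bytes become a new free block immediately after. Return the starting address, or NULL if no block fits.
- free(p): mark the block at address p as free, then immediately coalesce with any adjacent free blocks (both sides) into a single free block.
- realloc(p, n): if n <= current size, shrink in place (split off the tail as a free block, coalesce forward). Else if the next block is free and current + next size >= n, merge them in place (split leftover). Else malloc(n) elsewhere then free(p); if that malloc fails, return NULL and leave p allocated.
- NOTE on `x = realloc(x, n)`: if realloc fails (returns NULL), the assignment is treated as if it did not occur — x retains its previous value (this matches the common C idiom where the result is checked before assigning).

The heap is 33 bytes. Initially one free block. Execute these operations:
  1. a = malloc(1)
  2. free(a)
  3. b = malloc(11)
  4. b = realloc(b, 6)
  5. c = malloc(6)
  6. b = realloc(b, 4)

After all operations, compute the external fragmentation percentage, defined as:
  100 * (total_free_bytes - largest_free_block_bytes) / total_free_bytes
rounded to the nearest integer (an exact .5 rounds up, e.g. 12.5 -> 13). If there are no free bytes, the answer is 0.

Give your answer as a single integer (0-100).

Op 1: a = malloc(1) -> a = 0; heap: [0-0 ALLOC][1-32 FREE]
Op 2: free(a) -> (freed a); heap: [0-32 FREE]
Op 3: b = malloc(11) -> b = 0; heap: [0-10 ALLOC][11-32 FREE]
Op 4: b = realloc(b, 6) -> b = 0; heap: [0-5 ALLOC][6-32 FREE]
Op 5: c = malloc(6) -> c = 6; heap: [0-5 ALLOC][6-11 ALLOC][12-32 FREE]
Op 6: b = realloc(b, 4) -> b = 0; heap: [0-3 ALLOC][4-5 FREE][6-11 ALLOC][12-32 FREE]
Free blocks: [2 21] total_free=23 largest=21 -> 100*(23-21)/23 = 200/23 ≈ 8.696 -> rounds to 9

Answer: 9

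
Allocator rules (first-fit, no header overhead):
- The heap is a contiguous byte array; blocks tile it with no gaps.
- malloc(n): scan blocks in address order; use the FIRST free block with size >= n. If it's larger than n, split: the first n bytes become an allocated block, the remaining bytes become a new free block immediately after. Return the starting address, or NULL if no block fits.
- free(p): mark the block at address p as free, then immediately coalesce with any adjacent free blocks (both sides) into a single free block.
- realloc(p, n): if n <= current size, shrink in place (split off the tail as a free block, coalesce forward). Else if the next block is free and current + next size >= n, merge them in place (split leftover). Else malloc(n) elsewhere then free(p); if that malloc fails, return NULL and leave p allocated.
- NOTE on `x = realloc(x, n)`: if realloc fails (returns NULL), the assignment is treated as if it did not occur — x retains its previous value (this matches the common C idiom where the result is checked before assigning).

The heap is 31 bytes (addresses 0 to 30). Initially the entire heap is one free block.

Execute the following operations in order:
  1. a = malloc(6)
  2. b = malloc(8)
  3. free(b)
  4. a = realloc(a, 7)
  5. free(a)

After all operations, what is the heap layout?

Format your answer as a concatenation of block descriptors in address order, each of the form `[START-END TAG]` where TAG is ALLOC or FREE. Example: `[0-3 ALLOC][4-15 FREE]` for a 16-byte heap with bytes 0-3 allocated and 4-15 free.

Answer: [0-30 FREE]

Derivation:
Op 1: a = malloc(6) -> a = 0; heap: [0-5 ALLOC][6-30 FREE]
Op 2: b = malloc(8) -> b = 6; heap: [0-5 ALLOC][6-13 ALLOC][14-30 FREE]
Op 3: free(b) -> (freed b); heap: [0-5 ALLOC][6-30 FREE]
Op 4: a = realloc(a, 7) -> a = 0; heap: [0-6 ALLOC][7-30 FREE]
Op 5: free(a) -> (freed a); heap: [0-30 FREE]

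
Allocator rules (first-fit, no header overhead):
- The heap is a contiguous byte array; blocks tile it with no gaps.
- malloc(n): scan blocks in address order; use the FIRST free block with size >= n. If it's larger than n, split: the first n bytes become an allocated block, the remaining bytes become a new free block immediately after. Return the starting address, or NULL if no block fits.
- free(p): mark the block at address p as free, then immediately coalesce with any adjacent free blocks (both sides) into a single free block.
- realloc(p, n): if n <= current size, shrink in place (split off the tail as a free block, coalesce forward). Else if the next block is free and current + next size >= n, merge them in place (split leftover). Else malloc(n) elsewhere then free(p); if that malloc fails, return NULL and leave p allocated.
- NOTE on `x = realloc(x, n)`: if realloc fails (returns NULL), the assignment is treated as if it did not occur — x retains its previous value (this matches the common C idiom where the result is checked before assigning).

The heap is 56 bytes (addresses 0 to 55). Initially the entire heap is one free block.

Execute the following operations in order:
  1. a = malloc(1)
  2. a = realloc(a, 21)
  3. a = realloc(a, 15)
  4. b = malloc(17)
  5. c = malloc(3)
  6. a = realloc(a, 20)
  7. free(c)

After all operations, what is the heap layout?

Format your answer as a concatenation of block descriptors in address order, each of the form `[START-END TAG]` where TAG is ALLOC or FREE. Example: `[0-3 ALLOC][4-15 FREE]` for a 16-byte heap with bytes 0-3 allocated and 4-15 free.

Answer: [0-14 FREE][15-31 ALLOC][32-34 FREE][35-54 ALLOC][55-55 FREE]

Derivation:
Op 1: a = malloc(1) -> a = 0; heap: [0-0 ALLOC][1-55 FREE]
Op 2: a = realloc(a, 21) -> a = 0; heap: [0-20 ALLOC][21-55 FREE]
Op 3: a = realloc(a, 15) -> a = 0; heap: [0-14 ALLOC][15-55 FREE]
Op 4: b = malloc(17) -> b = 15; heap: [0-14 ALLOC][15-31 ALLOC][32-55 FREE]
Op 5: c = malloc(3) -> c = 32; heap: [0-14 ALLOC][15-31 ALLOC][32-34 ALLOC][35-55 FREE]
Op 6: a = realloc(a, 20) -> a = 35; heap: [0-14 FREE][15-31 ALLOC][32-34 ALLOC][35-54 ALLOC][55-55 FREE]
Op 7: free(c) -> (freed c); heap: [0-14 FREE][15-31 ALLOC][32-34 FREE][35-54 ALLOC][55-55 FREE]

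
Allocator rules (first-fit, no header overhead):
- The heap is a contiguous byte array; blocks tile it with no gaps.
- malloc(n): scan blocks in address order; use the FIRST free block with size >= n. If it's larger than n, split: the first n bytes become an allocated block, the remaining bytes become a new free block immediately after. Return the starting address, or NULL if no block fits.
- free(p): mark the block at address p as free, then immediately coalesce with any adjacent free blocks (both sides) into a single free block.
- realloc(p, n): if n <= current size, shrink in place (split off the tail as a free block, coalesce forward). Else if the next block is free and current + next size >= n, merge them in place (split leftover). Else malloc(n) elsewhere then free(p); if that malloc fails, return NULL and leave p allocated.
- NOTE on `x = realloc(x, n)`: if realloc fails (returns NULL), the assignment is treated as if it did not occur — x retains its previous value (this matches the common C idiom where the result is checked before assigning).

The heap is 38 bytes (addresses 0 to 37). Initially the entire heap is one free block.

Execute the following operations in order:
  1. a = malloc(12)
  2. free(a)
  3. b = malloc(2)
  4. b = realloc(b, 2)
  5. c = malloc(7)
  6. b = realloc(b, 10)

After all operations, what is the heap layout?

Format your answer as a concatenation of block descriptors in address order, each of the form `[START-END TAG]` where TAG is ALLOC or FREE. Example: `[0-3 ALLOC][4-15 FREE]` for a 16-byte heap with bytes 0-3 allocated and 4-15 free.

Answer: [0-1 FREE][2-8 ALLOC][9-18 ALLOC][19-37 FREE]

Derivation:
Op 1: a = malloc(12) -> a = 0; heap: [0-11 ALLOC][12-37 FREE]
Op 2: free(a) -> (freed a); heap: [0-37 FREE]
Op 3: b = malloc(2) -> b = 0; heap: [0-1 ALLOC][2-37 FREE]
Op 4: b = realloc(b, 2) -> b = 0; heap: [0-1 ALLOC][2-37 FREE]
Op 5: c = malloc(7) -> c = 2; heap: [0-1 ALLOC][2-8 ALLOC][9-37 FREE]
Op 6: b = realloc(b, 10) -> b = 9; heap: [0-1 FREE][2-8 ALLOC][9-18 ALLOC][19-37 FREE]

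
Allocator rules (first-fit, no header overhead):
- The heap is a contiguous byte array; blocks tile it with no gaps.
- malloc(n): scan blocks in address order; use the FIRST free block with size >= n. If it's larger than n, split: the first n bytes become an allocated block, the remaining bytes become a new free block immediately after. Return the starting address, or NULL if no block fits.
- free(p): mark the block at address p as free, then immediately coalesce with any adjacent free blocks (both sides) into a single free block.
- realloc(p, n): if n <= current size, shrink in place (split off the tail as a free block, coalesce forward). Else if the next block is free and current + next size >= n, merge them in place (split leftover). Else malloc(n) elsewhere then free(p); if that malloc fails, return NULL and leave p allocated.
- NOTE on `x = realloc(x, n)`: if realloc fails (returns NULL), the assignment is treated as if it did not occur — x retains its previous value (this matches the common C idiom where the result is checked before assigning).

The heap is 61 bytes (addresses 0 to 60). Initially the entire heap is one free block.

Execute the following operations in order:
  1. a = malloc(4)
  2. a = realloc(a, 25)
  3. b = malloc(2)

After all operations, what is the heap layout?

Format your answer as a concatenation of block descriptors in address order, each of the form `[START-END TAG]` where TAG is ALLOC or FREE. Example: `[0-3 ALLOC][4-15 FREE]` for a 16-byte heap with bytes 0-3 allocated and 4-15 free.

Op 1: a = malloc(4) -> a = 0; heap: [0-3 ALLOC][4-60 FREE]
Op 2: a = realloc(a, 25) -> a = 0; heap: [0-24 ALLOC][25-60 FREE]
Op 3: b = malloc(2) -> b = 25; heap: [0-24 ALLOC][25-26 ALLOC][27-60 FREE]

Answer: [0-24 ALLOC][25-26 ALLOC][27-60 FREE]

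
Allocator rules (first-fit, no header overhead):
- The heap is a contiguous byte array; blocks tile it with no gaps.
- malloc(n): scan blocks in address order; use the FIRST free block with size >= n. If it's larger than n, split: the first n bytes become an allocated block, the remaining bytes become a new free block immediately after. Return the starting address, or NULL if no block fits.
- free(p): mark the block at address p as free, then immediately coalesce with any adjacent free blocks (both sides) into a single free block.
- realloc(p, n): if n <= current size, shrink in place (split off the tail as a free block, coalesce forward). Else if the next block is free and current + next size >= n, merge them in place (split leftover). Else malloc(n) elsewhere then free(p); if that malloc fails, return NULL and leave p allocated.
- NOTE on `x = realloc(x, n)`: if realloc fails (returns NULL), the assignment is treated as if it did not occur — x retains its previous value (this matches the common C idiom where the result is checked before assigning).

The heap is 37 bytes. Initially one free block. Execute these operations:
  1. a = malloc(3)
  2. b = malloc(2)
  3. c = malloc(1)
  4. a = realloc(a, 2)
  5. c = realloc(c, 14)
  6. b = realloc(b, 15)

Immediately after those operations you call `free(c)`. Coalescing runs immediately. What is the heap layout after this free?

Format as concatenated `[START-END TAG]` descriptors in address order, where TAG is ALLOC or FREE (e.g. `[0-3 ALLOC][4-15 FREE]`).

Op 1: a = malloc(3) -> a = 0; heap: [0-2 ALLOC][3-36 FREE]
Op 2: b = malloc(2) -> b = 3; heap: [0-2 ALLOC][3-4 ALLOC][5-36 FREE]
Op 3: c = malloc(1) -> c = 5; heap: [0-2 ALLOC][3-4 ALLOC][5-5 ALLOC][6-36 FREE]
Op 4: a = realloc(a, 2) -> a = 0; heap: [0-1 ALLOC][2-2 FREE][3-4 ALLOC][5-5 ALLOC][6-36 FREE]
Op 5: c = realloc(c, 14) -> c = 5; heap: [0-1 ALLOC][2-2 FREE][3-4 ALLOC][5-18 ALLOC][19-36 FREE]
Op 6: b = realloc(b, 15) -> b = 19; heap: [0-1 ALLOC][2-4 FREE][5-18 ALLOC][19-33 ALLOC][34-36 FREE]
free(c): c = 5 -> block [5-18 ALLOC]; mark free, coalesce with adjacent free neighbors -> [0-1 ALLOC][2-18 FREE][19-33 ALLOC][34-36 FREE]

Answer: [0-1 ALLOC][2-18 FREE][19-33 ALLOC][34-36 FREE]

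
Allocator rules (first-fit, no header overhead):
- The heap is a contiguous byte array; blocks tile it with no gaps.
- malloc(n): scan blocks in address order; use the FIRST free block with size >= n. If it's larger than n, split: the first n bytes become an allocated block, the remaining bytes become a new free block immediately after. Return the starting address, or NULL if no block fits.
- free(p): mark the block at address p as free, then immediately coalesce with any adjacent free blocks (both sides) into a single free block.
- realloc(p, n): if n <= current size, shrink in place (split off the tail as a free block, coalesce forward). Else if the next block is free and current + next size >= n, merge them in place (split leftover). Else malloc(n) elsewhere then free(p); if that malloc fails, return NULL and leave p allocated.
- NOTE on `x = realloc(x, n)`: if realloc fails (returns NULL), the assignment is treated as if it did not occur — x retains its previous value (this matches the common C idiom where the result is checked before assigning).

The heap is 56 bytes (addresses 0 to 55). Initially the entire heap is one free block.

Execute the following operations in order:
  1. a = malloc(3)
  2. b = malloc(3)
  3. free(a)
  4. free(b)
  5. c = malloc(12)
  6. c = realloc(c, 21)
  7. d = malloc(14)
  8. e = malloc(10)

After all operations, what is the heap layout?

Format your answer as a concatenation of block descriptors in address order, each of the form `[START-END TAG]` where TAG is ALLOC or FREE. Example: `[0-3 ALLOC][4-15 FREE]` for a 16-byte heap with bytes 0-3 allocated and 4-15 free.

Answer: [0-20 ALLOC][21-34 ALLOC][35-44 ALLOC][45-55 FREE]

Derivation:
Op 1: a = malloc(3) -> a = 0; heap: [0-2 ALLOC][3-55 FREE]
Op 2: b = malloc(3) -> b = 3; heap: [0-2 ALLOC][3-5 ALLOC][6-55 FREE]
Op 3: free(a) -> (freed a); heap: [0-2 FREE][3-5 ALLOC][6-55 FREE]
Op 4: free(b) -> (freed b); heap: [0-55 FREE]
Op 5: c = malloc(12) -> c = 0; heap: [0-11 ALLOC][12-55 FREE]
Op 6: c = realloc(c, 21) -> c = 0; heap: [0-20 ALLOC][21-55 FREE]
Op 7: d = malloc(14) -> d = 21; heap: [0-20 ALLOC][21-34 ALLOC][35-55 FREE]
Op 8: e = malloc(10) -> e = 35; heap: [0-20 ALLOC][21-34 ALLOC][35-44 ALLOC][45-55 FREE]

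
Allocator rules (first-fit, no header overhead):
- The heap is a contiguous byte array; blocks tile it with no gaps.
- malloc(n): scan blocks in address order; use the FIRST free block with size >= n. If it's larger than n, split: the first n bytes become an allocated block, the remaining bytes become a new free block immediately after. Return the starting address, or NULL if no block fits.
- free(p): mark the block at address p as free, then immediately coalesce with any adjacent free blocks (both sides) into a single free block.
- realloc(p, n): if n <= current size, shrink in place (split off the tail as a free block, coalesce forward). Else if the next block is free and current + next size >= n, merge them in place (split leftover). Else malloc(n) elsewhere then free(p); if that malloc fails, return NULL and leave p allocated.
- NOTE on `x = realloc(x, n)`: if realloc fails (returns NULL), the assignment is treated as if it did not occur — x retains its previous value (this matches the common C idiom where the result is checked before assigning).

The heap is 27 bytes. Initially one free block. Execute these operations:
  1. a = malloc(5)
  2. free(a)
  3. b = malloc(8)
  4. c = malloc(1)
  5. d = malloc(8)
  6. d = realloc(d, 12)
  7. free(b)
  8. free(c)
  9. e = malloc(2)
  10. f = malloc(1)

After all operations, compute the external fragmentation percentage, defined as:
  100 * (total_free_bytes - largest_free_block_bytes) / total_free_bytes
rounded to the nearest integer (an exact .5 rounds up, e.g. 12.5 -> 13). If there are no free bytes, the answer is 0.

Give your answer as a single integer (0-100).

Op 1: a = malloc(5) -> a = 0; heap: [0-4 ALLOC][5-26 FREE]
Op 2: free(a) -> (freed a); heap: [0-26 FREE]
Op 3: b = malloc(8) -> b = 0; heap: [0-7 ALLOC][8-26 FREE]
Op 4: c = malloc(1) -> c = 8; heap: [0-7 ALLOC][8-8 ALLOC][9-26 FREE]
Op 5: d = malloc(8) -> d = 9; heap: [0-7 ALLOC][8-8 ALLOC][9-16 ALLOC][17-26 FREE]
Op 6: d = realloc(d, 12) -> d = 9; heap: [0-7 ALLOC][8-8 ALLOC][9-20 ALLOC][21-26 FREE]
Op 7: free(b) -> (freed b); heap: [0-7 FREE][8-8 ALLOC][9-20 ALLOC][21-26 FREE]
Op 8: free(c) -> (freed c); heap: [0-8 FREE][9-20 ALLOC][21-26 FREE]
Op 9: e = malloc(2) -> e = 0; heap: [0-1 ALLOC][2-8 FREE][9-20 ALLOC][21-26 FREE]
Op 10: f = malloc(1) -> f = 2; heap: [0-1 ALLOC][2-2 ALLOC][3-8 FREE][9-20 ALLOC][21-26 FREE]
Free blocks: [6 6] total_free=12 largest=6 -> 100*(12-6)/12 = 600/12 = 50

Answer: 50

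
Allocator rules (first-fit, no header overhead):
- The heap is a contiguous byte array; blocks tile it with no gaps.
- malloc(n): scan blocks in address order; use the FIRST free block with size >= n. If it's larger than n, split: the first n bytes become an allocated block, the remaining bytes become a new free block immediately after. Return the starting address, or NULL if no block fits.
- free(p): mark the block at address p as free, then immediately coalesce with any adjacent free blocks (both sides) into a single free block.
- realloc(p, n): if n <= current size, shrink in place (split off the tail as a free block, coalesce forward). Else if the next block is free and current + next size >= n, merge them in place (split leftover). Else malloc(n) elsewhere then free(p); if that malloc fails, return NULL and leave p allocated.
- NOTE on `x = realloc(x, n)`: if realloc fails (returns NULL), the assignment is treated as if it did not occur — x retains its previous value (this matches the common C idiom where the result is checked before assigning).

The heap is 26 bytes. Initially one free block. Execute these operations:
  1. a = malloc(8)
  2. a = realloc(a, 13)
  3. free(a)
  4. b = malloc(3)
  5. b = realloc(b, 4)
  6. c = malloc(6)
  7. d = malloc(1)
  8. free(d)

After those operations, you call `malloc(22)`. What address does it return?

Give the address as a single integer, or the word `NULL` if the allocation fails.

Op 1: a = malloc(8) -> a = 0; heap: [0-7 ALLOC][8-25 FREE]
Op 2: a = realloc(a, 13) -> a = 0; heap: [0-12 ALLOC][13-25 FREE]
Op 3: free(a) -> (freed a); heap: [0-25 FREE]
Op 4: b = malloc(3) -> b = 0; heap: [0-2 ALLOC][3-25 FREE]
Op 5: b = realloc(b, 4) -> b = 0; heap: [0-3 ALLOC][4-25 FREE]
Op 6: c = malloc(6) -> c = 4; heap: [0-3 ALLOC][4-9 ALLOC][10-25 FREE]
Op 7: d = malloc(1) -> d = 10; heap: [0-3 ALLOC][4-9 ALLOC][10-10 ALLOC][11-25 FREE]
Op 8: free(d) -> (freed d); heap: [0-3 ALLOC][4-9 ALLOC][10-25 FREE]
malloc(22): first-fit scan over [0-3 ALLOC][4-9 ALLOC][10-25 FREE] -> NULL

Answer: NULL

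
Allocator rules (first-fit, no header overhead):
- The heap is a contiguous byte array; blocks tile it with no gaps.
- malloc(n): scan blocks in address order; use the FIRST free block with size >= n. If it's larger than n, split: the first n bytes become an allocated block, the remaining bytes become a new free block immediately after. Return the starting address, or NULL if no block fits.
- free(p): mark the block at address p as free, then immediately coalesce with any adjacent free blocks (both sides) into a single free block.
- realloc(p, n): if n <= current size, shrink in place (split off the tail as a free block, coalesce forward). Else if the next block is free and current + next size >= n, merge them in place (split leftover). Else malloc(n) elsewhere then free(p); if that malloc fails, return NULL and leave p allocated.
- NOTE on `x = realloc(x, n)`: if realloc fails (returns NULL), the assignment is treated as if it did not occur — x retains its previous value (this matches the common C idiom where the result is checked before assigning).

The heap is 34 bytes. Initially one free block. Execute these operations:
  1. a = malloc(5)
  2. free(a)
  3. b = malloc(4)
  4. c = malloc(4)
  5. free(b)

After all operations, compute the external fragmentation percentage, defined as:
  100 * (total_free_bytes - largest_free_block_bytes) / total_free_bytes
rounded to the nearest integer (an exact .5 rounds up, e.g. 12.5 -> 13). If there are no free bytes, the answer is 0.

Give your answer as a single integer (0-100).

Answer: 13

Derivation:
Op 1: a = malloc(5) -> a = 0; heap: [0-4 ALLOC][5-33 FREE]
Op 2: free(a) -> (freed a); heap: [0-33 FREE]
Op 3: b = malloc(4) -> b = 0; heap: [0-3 ALLOC][4-33 FREE]
Op 4: c = malloc(4) -> c = 4; heap: [0-3 ALLOC][4-7 ALLOC][8-33 FREE]
Op 5: free(b) -> (freed b); heap: [0-3 FREE][4-7 ALLOC][8-33 FREE]
Free blocks: [4 26] total_free=30 largest=26 -> 100*(30-26)/30 = 400/30 ≈ 13.333 -> rounds to 13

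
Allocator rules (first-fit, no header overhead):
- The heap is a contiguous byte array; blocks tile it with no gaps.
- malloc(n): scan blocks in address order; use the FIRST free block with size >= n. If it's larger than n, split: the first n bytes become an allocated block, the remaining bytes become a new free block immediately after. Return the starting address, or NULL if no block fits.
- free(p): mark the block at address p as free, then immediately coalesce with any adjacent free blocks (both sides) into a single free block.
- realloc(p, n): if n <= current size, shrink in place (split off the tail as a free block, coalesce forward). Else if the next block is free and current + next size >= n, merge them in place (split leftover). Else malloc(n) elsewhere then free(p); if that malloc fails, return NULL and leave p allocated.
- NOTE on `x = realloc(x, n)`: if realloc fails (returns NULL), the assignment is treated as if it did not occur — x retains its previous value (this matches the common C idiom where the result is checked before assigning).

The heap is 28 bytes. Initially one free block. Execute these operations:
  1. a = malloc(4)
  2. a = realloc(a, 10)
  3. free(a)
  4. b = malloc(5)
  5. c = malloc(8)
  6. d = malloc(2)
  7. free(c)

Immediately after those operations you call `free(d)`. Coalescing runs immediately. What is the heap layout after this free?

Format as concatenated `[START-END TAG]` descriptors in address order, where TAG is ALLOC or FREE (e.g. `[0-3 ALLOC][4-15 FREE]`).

Answer: [0-4 ALLOC][5-27 FREE]

Derivation:
Op 1: a = malloc(4) -> a = 0; heap: [0-3 ALLOC][4-27 FREE]
Op 2: a = realloc(a, 10) -> a = 0; heap: [0-9 ALLOC][10-27 FREE]
Op 3: free(a) -> (freed a); heap: [0-27 FREE]
Op 4: b = malloc(5) -> b = 0; heap: [0-4 ALLOC][5-27 FREE]
Op 5: c = malloc(8) -> c = 5; heap: [0-4 ALLOC][5-12 ALLOC][13-27 FREE]
Op 6: d = malloc(2) -> d = 13; heap: [0-4 ALLOC][5-12 ALLOC][13-14 ALLOC][15-27 FREE]
Op 7: free(c) -> (freed c); heap: [0-4 ALLOC][5-12 FREE][13-14 ALLOC][15-27 FREE]
free(d): d = 13 -> block [13-14 ALLOC]; mark free, coalesce with adjacent free neighbors -> [0-4 ALLOC][5-27 FREE]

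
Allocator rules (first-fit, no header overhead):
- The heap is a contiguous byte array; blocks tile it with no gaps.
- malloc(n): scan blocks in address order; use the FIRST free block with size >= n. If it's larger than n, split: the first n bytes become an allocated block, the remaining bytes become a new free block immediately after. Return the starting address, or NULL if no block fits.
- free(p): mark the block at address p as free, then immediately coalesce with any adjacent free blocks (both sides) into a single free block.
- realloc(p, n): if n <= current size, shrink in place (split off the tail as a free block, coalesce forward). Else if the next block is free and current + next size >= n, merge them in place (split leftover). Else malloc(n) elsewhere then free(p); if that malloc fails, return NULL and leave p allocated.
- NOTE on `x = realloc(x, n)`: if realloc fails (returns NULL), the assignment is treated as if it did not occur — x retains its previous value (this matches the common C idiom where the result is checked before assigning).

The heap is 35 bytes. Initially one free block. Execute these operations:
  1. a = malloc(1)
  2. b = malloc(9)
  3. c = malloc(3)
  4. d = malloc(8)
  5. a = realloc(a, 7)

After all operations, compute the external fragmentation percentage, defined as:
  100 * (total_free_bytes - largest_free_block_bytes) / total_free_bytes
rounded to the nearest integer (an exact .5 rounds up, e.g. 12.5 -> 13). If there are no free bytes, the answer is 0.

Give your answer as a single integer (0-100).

Op 1: a = malloc(1) -> a = 0; heap: [0-0 ALLOC][1-34 FREE]
Op 2: b = malloc(9) -> b = 1; heap: [0-0 ALLOC][1-9 ALLOC][10-34 FREE]
Op 3: c = malloc(3) -> c = 10; heap: [0-0 ALLOC][1-9 ALLOC][10-12 ALLOC][13-34 FREE]
Op 4: d = malloc(8) -> d = 13; heap: [0-0 ALLOC][1-9 ALLOC][10-12 ALLOC][13-20 ALLOC][21-34 FREE]
Op 5: a = realloc(a, 7) -> a = 21; heap: [0-0 FREE][1-9 ALLOC][10-12 ALLOC][13-20 ALLOC][21-27 ALLOC][28-34 FREE]
Free blocks: [1 7] total_free=8 largest=7 -> 100*(8-7)/8 = 100/8 = 12.5 -> rounds to 13

Answer: 13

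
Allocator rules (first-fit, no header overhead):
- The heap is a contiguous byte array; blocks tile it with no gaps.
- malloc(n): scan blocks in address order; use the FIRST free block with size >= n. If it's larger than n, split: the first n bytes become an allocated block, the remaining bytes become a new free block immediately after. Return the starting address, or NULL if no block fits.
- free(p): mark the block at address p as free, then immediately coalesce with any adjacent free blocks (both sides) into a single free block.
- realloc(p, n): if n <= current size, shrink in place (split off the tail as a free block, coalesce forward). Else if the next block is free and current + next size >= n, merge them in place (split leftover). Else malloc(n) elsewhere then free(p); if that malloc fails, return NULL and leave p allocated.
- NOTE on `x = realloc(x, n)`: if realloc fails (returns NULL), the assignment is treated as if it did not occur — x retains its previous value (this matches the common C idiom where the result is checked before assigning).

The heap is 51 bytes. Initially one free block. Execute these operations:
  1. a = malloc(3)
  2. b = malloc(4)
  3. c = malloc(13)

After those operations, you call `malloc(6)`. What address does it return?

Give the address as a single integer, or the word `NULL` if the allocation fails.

Op 1: a = malloc(3) -> a = 0; heap: [0-2 ALLOC][3-50 FREE]
Op 2: b = malloc(4) -> b = 3; heap: [0-2 ALLOC][3-6 ALLOC][7-50 FREE]
Op 3: c = malloc(13) -> c = 7; heap: [0-2 ALLOC][3-6 ALLOC][7-19 ALLOC][20-50 FREE]
malloc(6): first-fit scan over [0-2 ALLOC][3-6 ALLOC][7-19 ALLOC][20-50 FREE] -> 20

Answer: 20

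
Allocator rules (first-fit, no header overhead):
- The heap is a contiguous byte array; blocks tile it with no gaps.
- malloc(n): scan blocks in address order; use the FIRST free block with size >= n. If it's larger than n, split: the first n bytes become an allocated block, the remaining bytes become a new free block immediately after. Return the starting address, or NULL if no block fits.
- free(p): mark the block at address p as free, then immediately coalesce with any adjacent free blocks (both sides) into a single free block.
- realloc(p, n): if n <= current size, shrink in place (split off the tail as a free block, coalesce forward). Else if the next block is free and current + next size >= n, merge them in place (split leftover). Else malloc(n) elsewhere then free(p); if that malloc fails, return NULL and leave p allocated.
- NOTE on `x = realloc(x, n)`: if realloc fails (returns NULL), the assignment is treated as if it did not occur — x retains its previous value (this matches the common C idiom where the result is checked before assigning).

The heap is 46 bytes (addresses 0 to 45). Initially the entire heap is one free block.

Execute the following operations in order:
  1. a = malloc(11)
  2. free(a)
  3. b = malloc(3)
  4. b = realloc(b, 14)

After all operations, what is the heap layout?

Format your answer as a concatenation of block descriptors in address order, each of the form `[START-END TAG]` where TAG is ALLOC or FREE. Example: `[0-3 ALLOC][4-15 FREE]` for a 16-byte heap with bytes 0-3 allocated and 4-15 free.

Op 1: a = malloc(11) -> a = 0; heap: [0-10 ALLOC][11-45 FREE]
Op 2: free(a) -> (freed a); heap: [0-45 FREE]
Op 3: b = malloc(3) -> b = 0; heap: [0-2 ALLOC][3-45 FREE]
Op 4: b = realloc(b, 14) -> b = 0; heap: [0-13 ALLOC][14-45 FREE]

Answer: [0-13 ALLOC][14-45 FREE]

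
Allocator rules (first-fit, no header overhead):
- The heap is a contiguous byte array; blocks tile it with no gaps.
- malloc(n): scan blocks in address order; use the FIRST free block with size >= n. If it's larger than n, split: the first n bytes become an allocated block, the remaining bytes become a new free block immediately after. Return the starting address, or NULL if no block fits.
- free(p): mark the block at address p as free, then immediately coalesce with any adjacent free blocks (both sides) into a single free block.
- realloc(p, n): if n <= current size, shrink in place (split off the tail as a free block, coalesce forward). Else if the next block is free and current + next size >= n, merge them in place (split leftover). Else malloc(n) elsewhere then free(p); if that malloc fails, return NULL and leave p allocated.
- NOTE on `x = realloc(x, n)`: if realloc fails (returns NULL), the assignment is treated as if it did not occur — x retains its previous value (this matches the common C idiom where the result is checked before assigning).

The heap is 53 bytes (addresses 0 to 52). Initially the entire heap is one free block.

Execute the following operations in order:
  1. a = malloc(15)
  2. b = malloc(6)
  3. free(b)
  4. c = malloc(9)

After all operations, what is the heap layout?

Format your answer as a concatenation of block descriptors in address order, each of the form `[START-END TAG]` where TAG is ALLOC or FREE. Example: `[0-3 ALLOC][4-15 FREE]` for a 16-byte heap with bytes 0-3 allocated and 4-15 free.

Answer: [0-14 ALLOC][15-23 ALLOC][24-52 FREE]

Derivation:
Op 1: a = malloc(15) -> a = 0; heap: [0-14 ALLOC][15-52 FREE]
Op 2: b = malloc(6) -> b = 15; heap: [0-14 ALLOC][15-20 ALLOC][21-52 FREE]
Op 3: free(b) -> (freed b); heap: [0-14 ALLOC][15-52 FREE]
Op 4: c = malloc(9) -> c = 15; heap: [0-14 ALLOC][15-23 ALLOC][24-52 FREE]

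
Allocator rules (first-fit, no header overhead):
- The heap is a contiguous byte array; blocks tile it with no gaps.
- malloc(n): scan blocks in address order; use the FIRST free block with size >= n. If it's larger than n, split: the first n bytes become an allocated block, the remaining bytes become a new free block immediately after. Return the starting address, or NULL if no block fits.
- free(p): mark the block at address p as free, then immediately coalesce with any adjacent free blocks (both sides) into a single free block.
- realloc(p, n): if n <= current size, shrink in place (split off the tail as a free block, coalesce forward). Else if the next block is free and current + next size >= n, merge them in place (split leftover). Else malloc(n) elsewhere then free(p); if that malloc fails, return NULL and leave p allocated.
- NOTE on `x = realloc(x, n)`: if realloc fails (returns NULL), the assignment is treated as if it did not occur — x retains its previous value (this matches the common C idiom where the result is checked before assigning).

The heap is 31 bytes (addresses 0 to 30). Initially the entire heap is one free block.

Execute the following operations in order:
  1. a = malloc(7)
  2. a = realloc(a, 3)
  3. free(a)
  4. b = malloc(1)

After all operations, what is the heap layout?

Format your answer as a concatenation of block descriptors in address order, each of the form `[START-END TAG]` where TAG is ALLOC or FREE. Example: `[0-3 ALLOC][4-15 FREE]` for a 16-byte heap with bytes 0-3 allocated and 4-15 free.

Op 1: a = malloc(7) -> a = 0; heap: [0-6 ALLOC][7-30 FREE]
Op 2: a = realloc(a, 3) -> a = 0; heap: [0-2 ALLOC][3-30 FREE]
Op 3: free(a) -> (freed a); heap: [0-30 FREE]
Op 4: b = malloc(1) -> b = 0; heap: [0-0 ALLOC][1-30 FREE]

Answer: [0-0 ALLOC][1-30 FREE]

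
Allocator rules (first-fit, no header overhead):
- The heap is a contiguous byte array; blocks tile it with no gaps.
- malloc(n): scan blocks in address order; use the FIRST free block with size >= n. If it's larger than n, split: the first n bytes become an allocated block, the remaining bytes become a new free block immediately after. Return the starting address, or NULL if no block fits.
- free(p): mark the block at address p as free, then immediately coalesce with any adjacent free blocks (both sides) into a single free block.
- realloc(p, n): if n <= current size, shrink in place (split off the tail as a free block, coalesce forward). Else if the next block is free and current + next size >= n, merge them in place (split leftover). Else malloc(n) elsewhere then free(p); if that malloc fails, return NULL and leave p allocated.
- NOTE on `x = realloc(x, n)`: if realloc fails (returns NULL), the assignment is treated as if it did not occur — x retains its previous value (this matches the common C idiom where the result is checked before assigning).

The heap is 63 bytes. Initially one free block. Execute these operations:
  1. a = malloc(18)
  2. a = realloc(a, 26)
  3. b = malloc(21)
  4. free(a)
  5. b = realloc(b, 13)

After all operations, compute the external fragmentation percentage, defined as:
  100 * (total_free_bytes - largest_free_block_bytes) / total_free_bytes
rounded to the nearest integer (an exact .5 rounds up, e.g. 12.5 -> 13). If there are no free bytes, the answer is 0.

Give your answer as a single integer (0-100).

Op 1: a = malloc(18) -> a = 0; heap: [0-17 ALLOC][18-62 FREE]
Op 2: a = realloc(a, 26) -> a = 0; heap: [0-25 ALLOC][26-62 FREE]
Op 3: b = malloc(21) -> b = 26; heap: [0-25 ALLOC][26-46 ALLOC][47-62 FREE]
Op 4: free(a) -> (freed a); heap: [0-25 FREE][26-46 ALLOC][47-62 FREE]
Op 5: b = realloc(b, 13) -> b = 26; heap: [0-25 FREE][26-38 ALLOC][39-62 FREE]
Free blocks: [26 24] total_free=50 largest=26 -> 100*(50-26)/50 = 2400/50 = 48

Answer: 48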